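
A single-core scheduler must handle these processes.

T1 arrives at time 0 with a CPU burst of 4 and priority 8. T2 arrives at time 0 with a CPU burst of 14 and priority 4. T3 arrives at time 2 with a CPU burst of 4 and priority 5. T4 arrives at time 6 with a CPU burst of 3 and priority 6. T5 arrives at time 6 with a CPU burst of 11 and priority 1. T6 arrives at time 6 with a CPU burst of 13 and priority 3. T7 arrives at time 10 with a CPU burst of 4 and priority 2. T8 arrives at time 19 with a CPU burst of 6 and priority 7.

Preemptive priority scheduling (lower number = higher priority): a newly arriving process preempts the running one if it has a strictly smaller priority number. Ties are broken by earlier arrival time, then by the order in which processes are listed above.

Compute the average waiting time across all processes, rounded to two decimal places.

Timeline: | T2 0-6 | T5 6-17 | T7 17-21 | T6 21-34 | T2 34-42 | T3 42-46 | T4 46-49 | T8 49-55 | T1 55-59 |
Completion: T1=59  T2=42  T3=46  T4=49  T5=17  T6=34  T7=21  T8=55
Turnaround (C−A): T1=59  T2=42  T3=44  T4=43  T5=11  T6=28  T7=11  T8=36
Waiting times: T1=55, T2=28, T3=40, T4=40, T5=0, T6=15, T7=7, T8=30
Average waiting = (55+28+40+40+0+15+7+30) / 8 = 215/8 = 26.88

26.88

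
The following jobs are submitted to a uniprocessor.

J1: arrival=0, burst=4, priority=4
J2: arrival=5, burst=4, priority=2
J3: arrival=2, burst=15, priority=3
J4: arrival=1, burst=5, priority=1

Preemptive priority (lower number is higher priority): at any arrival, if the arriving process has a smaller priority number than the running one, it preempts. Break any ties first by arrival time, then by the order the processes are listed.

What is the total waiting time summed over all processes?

33

Timeline: | J1 0-1 | J4 1-6 | J2 6-10 | J3 10-25 | J1 25-28 |
Completion: J1=28  J2=10  J3=25  J4=6
Waiting = turnaround − burst: J1=24, J2=1, J3=8, J4=0
Total waiting = 24 + 1 + 8 + 0 = 33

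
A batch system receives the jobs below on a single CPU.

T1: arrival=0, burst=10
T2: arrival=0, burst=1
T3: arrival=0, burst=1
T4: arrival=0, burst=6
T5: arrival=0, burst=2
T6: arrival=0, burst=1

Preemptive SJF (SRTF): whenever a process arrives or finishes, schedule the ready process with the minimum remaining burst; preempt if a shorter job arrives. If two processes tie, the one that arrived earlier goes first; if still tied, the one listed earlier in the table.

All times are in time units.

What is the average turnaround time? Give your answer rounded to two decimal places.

7.17

Gantt: | T2 0-1 | T3 1-2 | T6 2-3 | T5 3-5 | T4 5-11 | T1 11-21 |
Completion: T1=21  T2=1  T3=2  T4=11  T5=5  T6=3
Turnaround times: T1=21, T2=1, T3=2, T4=11, T5=5, T6=3
Average turnaround = (21+1+2+11+5+3) / 6 = 43/6 = 7.17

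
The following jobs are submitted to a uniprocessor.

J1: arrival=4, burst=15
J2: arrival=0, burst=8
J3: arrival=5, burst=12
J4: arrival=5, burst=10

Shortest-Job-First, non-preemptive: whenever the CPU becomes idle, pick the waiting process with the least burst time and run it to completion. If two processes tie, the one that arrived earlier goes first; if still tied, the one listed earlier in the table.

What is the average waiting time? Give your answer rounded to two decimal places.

10.50

Schedule: | J2 0-8 | J4 8-18 | J3 18-30 | J1 30-45 |
Completion: J1=45  J2=8  J3=30  J4=18
Waiting times: J1=26, J2=0, J3=13, J4=3
Average waiting = (26+0+13+3) / 4 = 42/4 = 10.50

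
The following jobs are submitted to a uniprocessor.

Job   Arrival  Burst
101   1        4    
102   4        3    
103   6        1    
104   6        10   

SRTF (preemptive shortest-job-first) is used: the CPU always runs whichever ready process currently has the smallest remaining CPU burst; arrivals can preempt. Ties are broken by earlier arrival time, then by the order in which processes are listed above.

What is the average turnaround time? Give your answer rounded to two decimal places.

Schedule: | idle 0-1 | 101 1-5 | 102 5-6 | 103 6-7 | 102 7-9 | 104 9-19 |
Completion: 101=5  102=9  103=7  104=19
Turnaround (C−A): 101=4  102=5  103=1  104=13
Turnaround times: 101=4, 102=5, 103=1, 104=13
Average turnaround = (4+5+1+13) / 4 = 23/4 = 5.75

5.75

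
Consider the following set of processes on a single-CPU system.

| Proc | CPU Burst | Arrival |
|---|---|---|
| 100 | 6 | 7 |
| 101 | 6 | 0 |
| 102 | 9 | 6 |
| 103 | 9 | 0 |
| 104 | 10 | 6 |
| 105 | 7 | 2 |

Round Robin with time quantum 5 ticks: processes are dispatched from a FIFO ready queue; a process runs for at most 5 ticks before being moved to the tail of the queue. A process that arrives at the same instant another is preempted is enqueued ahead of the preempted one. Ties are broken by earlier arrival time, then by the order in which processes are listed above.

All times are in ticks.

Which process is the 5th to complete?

Gantt: | 101 0-5 | 103 5-10 | 105 10-15 | 101 15-16 | 102 16-21 | 104 21-26 | 100 26-31 | 103 31-35 | 105 35-37 | 102 37-41 | 104 41-46 | 100 46-47 |
Completion: 100=47  101=16  102=41  103=35  104=46  105=37
Turnaround (C−A): 100=40  101=16  102=35  103=35  104=40  105=35
Finish order: 101 → 103 → 105 → 102 → 104 → 100

104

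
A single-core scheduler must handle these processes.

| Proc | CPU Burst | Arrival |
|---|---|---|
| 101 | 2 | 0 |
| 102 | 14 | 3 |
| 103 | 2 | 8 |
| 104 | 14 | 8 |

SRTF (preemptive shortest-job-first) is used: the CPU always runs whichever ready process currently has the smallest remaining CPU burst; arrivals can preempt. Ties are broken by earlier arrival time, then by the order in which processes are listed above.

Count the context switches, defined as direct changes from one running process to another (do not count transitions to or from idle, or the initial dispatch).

Schedule: | 101 0-2 | idle 2-3 | 102 3-8 | 103 8-10 | 102 10-19 | 104 19-33 |
Completion: 101=2  102=19  103=10  104=33
Turnaround (C−A): 101=2  102=16  103=2  104=25

3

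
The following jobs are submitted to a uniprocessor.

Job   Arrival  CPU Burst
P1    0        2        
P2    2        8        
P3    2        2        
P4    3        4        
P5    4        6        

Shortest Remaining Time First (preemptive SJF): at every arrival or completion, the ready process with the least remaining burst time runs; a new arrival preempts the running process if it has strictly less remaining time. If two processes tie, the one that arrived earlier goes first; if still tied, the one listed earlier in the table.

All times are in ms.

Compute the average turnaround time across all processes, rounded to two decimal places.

Gantt: | P1 0-2 | P3 2-4 | P4 4-8 | P5 8-14 | P2 14-22 |
Completion: P1=2  P2=22  P3=4  P4=8  P5=14
Turnaround times: P1=2, P2=20, P3=2, P4=5, P5=10
Average turnaround = (2+20+2+5+10) / 5 = 39/5 = 7.80

7.80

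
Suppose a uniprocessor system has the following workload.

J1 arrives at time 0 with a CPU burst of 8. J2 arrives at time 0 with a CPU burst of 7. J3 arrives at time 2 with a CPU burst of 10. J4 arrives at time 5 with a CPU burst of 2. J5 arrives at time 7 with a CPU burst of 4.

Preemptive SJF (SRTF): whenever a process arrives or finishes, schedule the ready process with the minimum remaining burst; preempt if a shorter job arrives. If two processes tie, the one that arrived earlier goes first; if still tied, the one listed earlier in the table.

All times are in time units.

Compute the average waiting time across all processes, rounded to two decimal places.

Gantt: | J2 0-7 | J4 7-9 | J5 9-13 | J1 13-21 | J3 21-31 |
Completion: J1=21  J2=7  J3=31  J4=9  J5=13
Turnaround (C−A): J1=21  J2=7  J3=29  J4=4  J5=6
Waiting times: J1=13, J2=0, J3=19, J4=2, J5=2
Average waiting = (13+0+19+2+2) / 5 = 36/5 = 7.20

7.20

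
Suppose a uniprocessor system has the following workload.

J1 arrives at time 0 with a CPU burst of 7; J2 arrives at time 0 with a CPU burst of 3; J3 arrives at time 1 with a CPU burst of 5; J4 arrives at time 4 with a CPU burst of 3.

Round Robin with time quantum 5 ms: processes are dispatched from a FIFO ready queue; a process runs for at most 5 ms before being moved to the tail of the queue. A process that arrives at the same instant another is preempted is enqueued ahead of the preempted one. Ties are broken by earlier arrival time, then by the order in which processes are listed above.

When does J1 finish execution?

Schedule: | J1 0-5 | J2 5-8 | J3 8-13 | J4 13-16 | J1 16-18 |
Completion: J1=18  J2=8  J3=13  J4=16
Turnaround (C−A): J1=18  J2=8  J3=12  J4=12

18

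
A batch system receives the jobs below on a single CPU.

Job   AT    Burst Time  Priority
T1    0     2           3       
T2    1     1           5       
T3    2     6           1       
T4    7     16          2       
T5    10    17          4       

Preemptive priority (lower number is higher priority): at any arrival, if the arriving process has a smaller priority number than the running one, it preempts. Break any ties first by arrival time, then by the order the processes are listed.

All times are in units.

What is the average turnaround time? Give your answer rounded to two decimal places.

Timeline: | T1 0-2 | T3 2-8 | T4 8-24 | T5 24-41 | T2 41-42 |
Completion: T1=2  T2=42  T3=8  T4=24  T5=41
Turnaround (C−A): T1=2  T2=41  T3=6  T4=17  T5=31
Turnaround times: T1=2, T2=41, T3=6, T4=17, T5=31
Average turnaround = (2+41+6+17+31) / 5 = 97/5 = 19.40

19.40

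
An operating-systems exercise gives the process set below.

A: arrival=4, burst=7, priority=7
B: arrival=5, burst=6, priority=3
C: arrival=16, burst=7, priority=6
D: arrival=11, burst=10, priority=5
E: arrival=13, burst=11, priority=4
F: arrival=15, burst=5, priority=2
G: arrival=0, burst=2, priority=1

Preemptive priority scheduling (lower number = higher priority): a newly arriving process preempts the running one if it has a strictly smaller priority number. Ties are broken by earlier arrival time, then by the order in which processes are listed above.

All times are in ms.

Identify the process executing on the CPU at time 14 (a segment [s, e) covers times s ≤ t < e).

Schedule: | G 0-2 | idle 2-4 | A 4-5 | B 5-11 | D 11-13 | E 13-15 | F 15-20 | E 20-29 | D 29-37 | C 37-44 | A 44-50 |
Completion: A=50  B=11  C=44  D=37  E=29  F=20  G=2
Turnaround (C−A): A=46  B=6  C=28  D=26  E=16  F=5  G=2

E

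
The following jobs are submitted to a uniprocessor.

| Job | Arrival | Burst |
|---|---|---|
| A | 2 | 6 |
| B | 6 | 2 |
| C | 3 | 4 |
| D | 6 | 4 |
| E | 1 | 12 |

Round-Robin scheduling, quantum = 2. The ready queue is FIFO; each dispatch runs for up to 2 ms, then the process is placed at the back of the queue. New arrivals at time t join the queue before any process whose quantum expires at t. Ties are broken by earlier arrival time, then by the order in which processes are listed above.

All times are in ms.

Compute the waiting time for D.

13

Timeline: | idle 0-1 | E 1-3 | A 3-5 | C 5-7 | E 7-9 | A 9-11 | B 11-13 | D 13-15 | C 15-17 | E 17-19 | A 19-21 | D 21-23 | E 23-29 |
Completion: A=21  B=13  C=17  D=23  E=29
Waiting(D) = turnaround − burst = 17 − 4 = 13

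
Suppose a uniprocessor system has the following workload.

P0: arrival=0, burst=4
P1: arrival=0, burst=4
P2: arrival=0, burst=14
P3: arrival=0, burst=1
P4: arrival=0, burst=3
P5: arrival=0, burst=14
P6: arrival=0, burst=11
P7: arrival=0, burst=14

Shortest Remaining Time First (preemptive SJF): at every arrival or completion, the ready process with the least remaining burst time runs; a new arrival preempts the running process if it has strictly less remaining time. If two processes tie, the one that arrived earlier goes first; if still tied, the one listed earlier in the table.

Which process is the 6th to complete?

P2

Gantt: | P3 0-1 | P4 1-4 | P0 4-8 | P1 8-12 | P6 12-23 | P2 23-37 | P5 37-51 | P7 51-65 |
Completion: P0=8  P1=12  P2=37  P3=1  P4=4  P5=51  P6=23  P7=65
Turnaround (C−A): P0=8  P1=12  P2=37  P3=1  P4=4  P5=51  P6=23  P7=65
Finish order: P3 → P4 → P0 → P1 → P6 → P2 → P5 → P7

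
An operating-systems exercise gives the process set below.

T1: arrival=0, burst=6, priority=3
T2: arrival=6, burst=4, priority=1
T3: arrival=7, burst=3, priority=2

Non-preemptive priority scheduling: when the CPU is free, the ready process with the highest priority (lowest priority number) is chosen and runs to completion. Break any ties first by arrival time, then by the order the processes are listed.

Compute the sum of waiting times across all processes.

3

Gantt: | T1 0-6 | T2 6-10 | T3 10-13 |
Completion: T1=6  T2=10  T3=13
Turnaround (C−A): T1=6  T2=4  T3=6
Waiting = turnaround − burst: T1=0, T2=0, T3=3
Total waiting = 0 + 0 + 3 = 3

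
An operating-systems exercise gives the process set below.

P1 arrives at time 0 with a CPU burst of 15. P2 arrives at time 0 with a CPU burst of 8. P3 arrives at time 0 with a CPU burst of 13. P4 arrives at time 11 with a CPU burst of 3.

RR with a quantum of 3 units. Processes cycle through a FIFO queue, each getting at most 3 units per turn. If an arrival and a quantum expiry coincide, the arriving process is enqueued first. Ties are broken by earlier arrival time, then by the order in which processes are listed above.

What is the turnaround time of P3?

Gantt: | P1 0-3 | P2 3-6 | P3 6-9 | P1 9-12 | P2 12-15 | P3 15-18 | P4 18-21 | P1 21-24 | P2 24-26 | P3 26-29 | P1 29-32 | P3 32-35 | P1 35-38 | P3 38-39 |
Completion: P1=38  P2=26  P3=39  P4=21
Turnaround (C−A): P1=38  P2=26  P3=39  P4=10
Turnaround(P3) = completion − arrival = 39 − 0 = 39

39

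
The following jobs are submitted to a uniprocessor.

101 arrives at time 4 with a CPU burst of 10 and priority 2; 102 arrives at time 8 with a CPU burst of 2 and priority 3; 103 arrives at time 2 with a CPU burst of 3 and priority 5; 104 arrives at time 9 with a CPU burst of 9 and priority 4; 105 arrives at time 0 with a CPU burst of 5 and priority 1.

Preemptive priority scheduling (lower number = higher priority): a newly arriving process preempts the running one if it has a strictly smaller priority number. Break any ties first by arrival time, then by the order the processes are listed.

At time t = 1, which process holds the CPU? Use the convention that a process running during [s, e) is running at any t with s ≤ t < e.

105

Gantt: | 105 0-5 | 101 5-15 | 102 15-17 | 104 17-26 | 103 26-29 |
Completion: 101=15  102=17  103=29  104=26  105=5
Turnaround (C−A): 101=11  102=9  103=27  104=17  105=5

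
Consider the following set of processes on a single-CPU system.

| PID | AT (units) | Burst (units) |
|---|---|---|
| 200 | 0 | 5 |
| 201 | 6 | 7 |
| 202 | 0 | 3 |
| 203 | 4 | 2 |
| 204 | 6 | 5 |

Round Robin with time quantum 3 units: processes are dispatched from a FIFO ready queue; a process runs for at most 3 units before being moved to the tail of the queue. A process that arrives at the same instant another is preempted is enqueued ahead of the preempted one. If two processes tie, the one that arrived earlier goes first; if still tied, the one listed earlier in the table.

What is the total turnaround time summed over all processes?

Timeline: | 200 0-3 | 202 3-6 | 200 6-8 | 203 8-10 | 201 10-13 | 204 13-16 | 201 16-19 | 204 19-21 | 201 21-22 |
Completion: 200=8  201=22  202=6  203=10  204=21
Turnaround = completion − arrival: 200=8, 201=16, 202=6, 203=6, 204=15
Total turnaround = 8 + 16 + 6 + 6 + 15 = 51

51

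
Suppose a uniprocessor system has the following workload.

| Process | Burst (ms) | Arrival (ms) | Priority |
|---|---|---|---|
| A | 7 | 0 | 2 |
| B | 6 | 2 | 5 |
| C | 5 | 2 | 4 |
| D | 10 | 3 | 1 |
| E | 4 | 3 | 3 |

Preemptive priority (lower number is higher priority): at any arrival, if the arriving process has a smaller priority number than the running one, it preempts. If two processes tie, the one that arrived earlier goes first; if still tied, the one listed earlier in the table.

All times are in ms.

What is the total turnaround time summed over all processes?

99

Gantt: | A 0-3 | D 3-13 | A 13-17 | E 17-21 | C 21-26 | B 26-32 |
Completion: A=17  B=32  C=26  D=13  E=21
Turnaround = completion − arrival: A=17, B=30, C=24, D=10, E=18
Total turnaround = 17 + 30 + 24 + 10 + 18 = 99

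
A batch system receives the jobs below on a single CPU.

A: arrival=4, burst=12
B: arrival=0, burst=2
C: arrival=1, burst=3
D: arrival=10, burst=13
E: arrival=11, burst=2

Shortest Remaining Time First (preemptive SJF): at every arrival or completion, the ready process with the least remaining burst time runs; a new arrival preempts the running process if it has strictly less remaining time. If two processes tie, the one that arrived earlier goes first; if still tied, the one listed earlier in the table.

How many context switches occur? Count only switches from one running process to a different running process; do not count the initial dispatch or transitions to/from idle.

5

Gantt: | B 0-2 | C 2-5 | A 5-11 | E 11-13 | A 13-19 | D 19-32 |
Completion: A=19  B=2  C=5  D=32  E=13
Turnaround (C−A): A=15  B=2  C=4  D=22  E=2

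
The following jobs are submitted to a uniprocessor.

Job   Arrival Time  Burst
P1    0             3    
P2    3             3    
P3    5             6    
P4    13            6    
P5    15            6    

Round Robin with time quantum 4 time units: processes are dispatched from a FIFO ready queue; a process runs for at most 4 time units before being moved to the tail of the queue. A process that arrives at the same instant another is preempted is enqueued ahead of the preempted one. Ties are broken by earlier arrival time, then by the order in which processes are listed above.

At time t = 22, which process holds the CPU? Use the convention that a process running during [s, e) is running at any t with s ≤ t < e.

P4

Timeline: | P1 0-3 | P2 3-6 | P3 6-12 | idle 12-13 | P4 13-17 | P5 17-21 | P4 21-23 | P5 23-25 |
Completion: P1=3  P2=6  P3=12  P4=23  P5=25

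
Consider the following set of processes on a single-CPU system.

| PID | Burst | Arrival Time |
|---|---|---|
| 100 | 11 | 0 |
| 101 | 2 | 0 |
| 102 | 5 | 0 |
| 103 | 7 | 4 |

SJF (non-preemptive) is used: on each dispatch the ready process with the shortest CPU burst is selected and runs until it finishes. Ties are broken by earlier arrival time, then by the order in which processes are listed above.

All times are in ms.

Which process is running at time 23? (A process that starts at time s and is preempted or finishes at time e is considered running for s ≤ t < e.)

100

Schedule: | 101 0-2 | 102 2-7 | 103 7-14 | 100 14-25 |
Completion: 100=25  101=2  102=7  103=14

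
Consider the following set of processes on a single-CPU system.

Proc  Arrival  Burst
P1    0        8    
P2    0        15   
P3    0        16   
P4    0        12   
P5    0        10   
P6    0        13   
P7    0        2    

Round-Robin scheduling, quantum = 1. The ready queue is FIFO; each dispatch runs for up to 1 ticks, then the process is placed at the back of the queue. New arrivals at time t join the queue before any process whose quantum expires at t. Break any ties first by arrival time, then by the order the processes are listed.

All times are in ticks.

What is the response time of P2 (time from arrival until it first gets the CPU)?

1

Gantt: | P1 0-1 | P2 1-2 | P3 2-3 | P4 3-4 | P5 4-5 | P6 5-6 | P7 6-7 | P1 7-8 | P2 8-9 | P3 9-10 | P4 10-11 | P5 11-12 | P6 12-13 | P7 13-14 | P1 14-15 | P2 15-16 | P3 16-17 | P4 17-18 | P5 18-19 | P6 19-20 | P1 20-21 | P2 21-22 | P3 22-23 | P4 23-24 | P5 24-25 | P6 25-26 | P1 26-27 | P2 27-28 | P3 28-29 | P4 29-30 | P5 30-31 | P6 31-32 | P1 32-33 | P2 33-34 | P3 34-35 | P4 35-36 | P5 36-37 | P6 37-38 | P1 38-39 | P2 39-40 | P3 40-41 | P4 41-42 | P5 42-43 | P6 43-44 | P1 44-45 | P2 45-46 | P3 46-47 | P4 47-48 | P5 48-49 | P6 49-50 | P2 50-51 | P3 51-52 | P4 52-53 | P5 53-54 | P6 54-55 | P2 55-56 | P3 56-57 | P4 57-58 | P5 58-59 | P6 59-60 | P2 60-61 | P3 61-62 | P4 62-63 | P6 63-64 | P2 64-65 | P3 65-66 | P4 66-67 | P6 67-68 | P2 68-69 | P3 69-70 | P6 70-71 | P2 71-72 | P3 72-73 | P2 73-74 | P3 74-76 |
Completion: P1=45  P2=74  P3=76  P4=67  P5=59  P6=71  P7=14
Response(P2) = first start − arrival = 1 − 0 = 1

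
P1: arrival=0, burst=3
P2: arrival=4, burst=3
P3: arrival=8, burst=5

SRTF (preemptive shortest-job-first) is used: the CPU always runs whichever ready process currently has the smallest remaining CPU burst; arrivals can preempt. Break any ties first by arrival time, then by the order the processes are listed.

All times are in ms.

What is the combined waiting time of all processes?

0

Timeline: | P1 0-3 | idle 3-4 | P2 4-7 | idle 7-8 | P3 8-13 |
Completion: P1=3  P2=7  P3=13
Waiting = turnaround − burst: P1=0, P2=0, P3=0
Total waiting = 0 + 0 + 0 = 0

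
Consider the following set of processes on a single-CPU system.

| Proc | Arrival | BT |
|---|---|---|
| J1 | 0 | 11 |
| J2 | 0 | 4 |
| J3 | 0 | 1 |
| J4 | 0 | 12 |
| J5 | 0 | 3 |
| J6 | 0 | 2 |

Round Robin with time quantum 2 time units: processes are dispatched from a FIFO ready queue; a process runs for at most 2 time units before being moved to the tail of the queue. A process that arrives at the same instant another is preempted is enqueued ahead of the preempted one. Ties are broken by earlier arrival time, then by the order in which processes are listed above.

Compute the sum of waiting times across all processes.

Schedule: | J1 0-2 | J2 2-4 | J3 4-5 | J4 5-7 | J5 7-9 | J6 9-11 | J1 11-13 | J2 13-15 | J4 15-17 | J5 17-18 | J1 18-20 | J4 20-22 | J1 22-24 | J4 24-26 | J1 26-28 | J4 28-30 | J1 30-31 | J4 31-33 |
Completion: J1=31  J2=15  J3=5  J4=33  J5=18  J6=11
Turnaround (C−A): J1=31  J2=15  J3=5  J4=33  J5=18  J6=11
Waiting = turnaround − burst: J1=20, J2=11, J3=4, J4=21, J5=15, J6=9
Total waiting = 20 + 11 + 4 + 21 + 15 + 9 = 80

80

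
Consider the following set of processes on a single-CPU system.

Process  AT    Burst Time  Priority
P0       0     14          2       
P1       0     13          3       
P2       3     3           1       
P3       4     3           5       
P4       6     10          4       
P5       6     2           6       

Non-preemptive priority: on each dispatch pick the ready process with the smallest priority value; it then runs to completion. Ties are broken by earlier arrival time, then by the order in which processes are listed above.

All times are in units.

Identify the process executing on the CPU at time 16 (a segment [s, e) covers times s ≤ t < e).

Timeline: | P0 0-14 | P2 14-17 | P1 17-30 | P4 30-40 | P3 40-43 | P5 43-45 |
Completion: P0=14  P1=30  P2=17  P3=43  P4=40  P5=45

P2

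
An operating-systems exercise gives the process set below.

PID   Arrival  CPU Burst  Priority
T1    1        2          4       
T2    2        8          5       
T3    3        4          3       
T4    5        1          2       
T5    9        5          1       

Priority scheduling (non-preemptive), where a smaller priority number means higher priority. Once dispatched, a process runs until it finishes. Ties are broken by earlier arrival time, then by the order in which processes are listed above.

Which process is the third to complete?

Timeline: | idle 0-1 | T1 1-3 | T3 3-7 | T4 7-8 | T2 8-16 | T5 16-21 |
Completion: T1=3  T2=16  T3=7  T4=8  T5=21
Finish order: T1 → T3 → T4 → T2 → T5

T4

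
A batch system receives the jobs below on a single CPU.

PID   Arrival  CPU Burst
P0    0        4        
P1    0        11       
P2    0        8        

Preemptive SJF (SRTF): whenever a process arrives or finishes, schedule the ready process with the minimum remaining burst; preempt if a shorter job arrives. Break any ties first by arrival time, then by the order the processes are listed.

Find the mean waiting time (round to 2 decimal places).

Schedule: | P0 0-4 | P2 4-12 | P1 12-23 |
Completion: P0=4  P1=23  P2=12
Waiting times: P0=0, P1=12, P2=4
Average waiting = (0+12+4) / 3 = 16/3 = 5.33

5.33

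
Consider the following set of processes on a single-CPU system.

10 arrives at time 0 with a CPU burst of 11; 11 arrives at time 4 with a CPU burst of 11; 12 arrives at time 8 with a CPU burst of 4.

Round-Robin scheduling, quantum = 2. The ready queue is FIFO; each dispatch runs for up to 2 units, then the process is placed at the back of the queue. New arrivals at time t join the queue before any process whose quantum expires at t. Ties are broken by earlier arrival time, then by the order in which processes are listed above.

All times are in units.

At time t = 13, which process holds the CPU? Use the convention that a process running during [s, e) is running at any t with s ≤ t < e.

Timeline: | 10 0-4 | 11 4-6 | 10 6-8 | 11 8-10 | 12 10-12 | 10 12-14 | 11 14-16 | 12 16-18 | 10 18-20 | 11 20-22 | 10 22-23 | 11 23-26 |
Completion: 10=23  11=26  12=18
Turnaround (C−A): 10=23  11=22  12=10

10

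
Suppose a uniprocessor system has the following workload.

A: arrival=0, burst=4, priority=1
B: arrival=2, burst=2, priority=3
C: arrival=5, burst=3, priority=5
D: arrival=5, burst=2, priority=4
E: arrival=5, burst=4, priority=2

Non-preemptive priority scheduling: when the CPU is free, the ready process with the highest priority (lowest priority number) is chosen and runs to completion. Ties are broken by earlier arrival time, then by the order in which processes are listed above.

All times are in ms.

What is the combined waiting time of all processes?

Timeline: | A 0-4 | B 4-6 | E 6-10 | D 10-12 | C 12-15 |
Completion: A=4  B=6  C=15  D=12  E=10
Turnaround (C−A): A=4  B=4  C=10  D=7  E=5
Waiting = turnaround − burst: A=0, B=2, C=7, D=5, E=1
Total waiting = 0 + 2 + 7 + 5 + 1 = 15

15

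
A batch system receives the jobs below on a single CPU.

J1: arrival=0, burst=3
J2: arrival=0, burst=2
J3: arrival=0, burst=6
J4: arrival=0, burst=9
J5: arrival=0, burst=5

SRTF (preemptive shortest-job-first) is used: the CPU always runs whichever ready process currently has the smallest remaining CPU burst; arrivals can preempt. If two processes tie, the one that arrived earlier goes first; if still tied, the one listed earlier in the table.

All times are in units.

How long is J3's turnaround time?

16

Schedule: | J2 0-2 | J1 2-5 | J5 5-10 | J3 10-16 | J4 16-25 |
Completion: J1=5  J2=2  J3=16  J4=25  J5=10
Turnaround (C−A): J1=5  J2=2  J3=16  J4=25  J5=10
Turnaround(J3) = completion − arrival = 16 − 0 = 16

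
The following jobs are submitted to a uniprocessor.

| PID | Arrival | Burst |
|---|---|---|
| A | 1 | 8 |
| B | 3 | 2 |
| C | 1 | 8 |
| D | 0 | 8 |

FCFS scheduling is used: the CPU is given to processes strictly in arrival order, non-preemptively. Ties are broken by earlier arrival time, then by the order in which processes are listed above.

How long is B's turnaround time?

23

Timeline: | D 0-8 | A 8-16 | C 16-24 | B 24-26 |
Completion: A=16  B=26  C=24  D=8
Turnaround(B) = completion − arrival = 26 − 3 = 23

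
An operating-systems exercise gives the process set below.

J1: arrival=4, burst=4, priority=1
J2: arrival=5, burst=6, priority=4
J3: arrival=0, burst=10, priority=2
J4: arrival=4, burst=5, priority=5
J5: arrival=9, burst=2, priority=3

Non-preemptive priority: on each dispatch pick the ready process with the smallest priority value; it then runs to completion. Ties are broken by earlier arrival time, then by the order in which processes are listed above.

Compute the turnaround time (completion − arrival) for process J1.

10

Timeline: | J3 0-10 | J1 10-14 | J5 14-16 | J2 16-22 | J4 22-27 |
Completion: J1=14  J2=22  J3=10  J4=27  J5=16
Turnaround (C−A): J1=10  J2=17  J3=10  J4=23  J5=7
Turnaround(J1) = completion − arrival = 14 − 4 = 10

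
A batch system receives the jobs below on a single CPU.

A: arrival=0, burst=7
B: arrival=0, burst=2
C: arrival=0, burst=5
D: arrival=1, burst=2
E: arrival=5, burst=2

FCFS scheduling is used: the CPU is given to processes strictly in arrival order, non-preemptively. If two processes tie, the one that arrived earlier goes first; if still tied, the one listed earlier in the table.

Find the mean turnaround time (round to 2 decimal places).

Timeline: | A 0-7 | B 7-9 | C 9-14 | D 14-16 | E 16-18 |
Completion: A=7  B=9  C=14  D=16  E=18
Turnaround (C−A): A=7  B=9  C=14  D=15  E=13
Turnaround times: A=7, B=9, C=14, D=15, E=13
Average turnaround = (7+9+14+15+13) / 5 = 58/5 = 11.60

11.60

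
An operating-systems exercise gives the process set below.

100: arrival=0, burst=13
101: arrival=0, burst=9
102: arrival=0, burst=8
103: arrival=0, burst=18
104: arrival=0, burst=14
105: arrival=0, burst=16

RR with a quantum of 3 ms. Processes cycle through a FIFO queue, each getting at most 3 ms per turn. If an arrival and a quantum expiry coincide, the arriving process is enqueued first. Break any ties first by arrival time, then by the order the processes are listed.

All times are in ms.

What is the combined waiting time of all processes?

300

Gantt: | 100 0-3 | 101 3-6 | 102 6-9 | 103 9-12 | 104 12-15 | 105 15-18 | 100 18-21 | 101 21-24 | 102 24-27 | 103 27-30 | 104 30-33 | 105 33-36 | 100 36-39 | 101 39-42 | 102 42-44 | 103 44-47 | 104 47-50 | 105 50-53 | 100 53-56 | 103 56-59 | 104 59-62 | 105 62-65 | 100 65-66 | 103 66-69 | 104 69-71 | 105 71-74 | 103 74-77 | 105 77-78 |
Completion: 100=66  101=42  102=44  103=77  104=71  105=78
Turnaround (C−A): 100=66  101=42  102=44  103=77  104=71  105=78
Waiting = turnaround − burst: 100=53, 101=33, 102=36, 103=59, 104=57, 105=62
Total waiting = 53 + 33 + 36 + 59 + 57 + 62 = 300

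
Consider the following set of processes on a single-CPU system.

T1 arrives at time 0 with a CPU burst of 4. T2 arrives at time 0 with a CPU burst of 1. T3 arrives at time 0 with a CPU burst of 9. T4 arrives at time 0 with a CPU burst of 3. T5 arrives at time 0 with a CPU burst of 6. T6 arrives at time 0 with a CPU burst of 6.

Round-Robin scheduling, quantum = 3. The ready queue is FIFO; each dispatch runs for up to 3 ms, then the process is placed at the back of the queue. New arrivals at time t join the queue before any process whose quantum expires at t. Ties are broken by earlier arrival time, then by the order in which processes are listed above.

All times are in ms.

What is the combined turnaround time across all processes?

Gantt: | T1 0-3 | T2 3-4 | T3 4-7 | T4 7-10 | T5 10-13 | T6 13-16 | T1 16-17 | T3 17-20 | T5 20-23 | T6 23-26 | T3 26-29 |
Completion: T1=17  T2=4  T3=29  T4=10  T5=23  T6=26
Turnaround (C−A): T1=17  T2=4  T3=29  T4=10  T5=23  T6=26
Turnaround = completion − arrival: T1=17, T2=4, T3=29, T4=10, T5=23, T6=26
Total turnaround = 17 + 4 + 29 + 10 + 23 + 26 = 109

109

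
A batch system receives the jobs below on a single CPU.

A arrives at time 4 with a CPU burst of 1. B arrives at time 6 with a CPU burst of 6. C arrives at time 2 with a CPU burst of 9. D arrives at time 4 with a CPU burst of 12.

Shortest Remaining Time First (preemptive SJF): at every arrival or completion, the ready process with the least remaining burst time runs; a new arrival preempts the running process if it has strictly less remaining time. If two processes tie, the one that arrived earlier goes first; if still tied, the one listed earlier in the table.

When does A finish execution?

Gantt: | idle 0-2 | C 2-4 | A 4-5 | C 5-12 | B 12-18 | D 18-30 |
Completion: A=5  B=18  C=12  D=30
Turnaround (C−A): A=1  B=12  C=10  D=26

5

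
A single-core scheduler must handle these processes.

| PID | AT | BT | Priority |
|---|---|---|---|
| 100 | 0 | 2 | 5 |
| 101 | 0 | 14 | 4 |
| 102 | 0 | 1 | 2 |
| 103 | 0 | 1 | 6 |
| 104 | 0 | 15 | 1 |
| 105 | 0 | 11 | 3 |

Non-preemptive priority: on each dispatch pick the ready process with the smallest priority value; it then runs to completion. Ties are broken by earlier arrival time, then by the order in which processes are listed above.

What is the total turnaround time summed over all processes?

Gantt: | 104 0-15 | 102 15-16 | 105 16-27 | 101 27-41 | 100 41-43 | 103 43-44 |
Completion: 100=43  101=41  102=16  103=44  104=15  105=27
Turnaround (C−A): 100=43  101=41  102=16  103=44  104=15  105=27
Turnaround = completion − arrival: 100=43, 101=41, 102=16, 103=44, 104=15, 105=27
Total turnaround = 43 + 41 + 16 + 44 + 15 + 27 = 186

186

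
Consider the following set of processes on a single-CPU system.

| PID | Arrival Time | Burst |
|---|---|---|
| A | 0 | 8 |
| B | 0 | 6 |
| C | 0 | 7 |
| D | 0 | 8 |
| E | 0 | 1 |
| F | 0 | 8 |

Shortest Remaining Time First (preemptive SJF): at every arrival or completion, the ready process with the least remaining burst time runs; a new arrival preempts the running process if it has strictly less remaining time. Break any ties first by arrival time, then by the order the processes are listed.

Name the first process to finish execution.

E

Schedule: | E 0-1 | B 1-7 | C 7-14 | A 14-22 | D 22-30 | F 30-38 |
Completion: A=22  B=7  C=14  D=30  E=1  F=38
Turnaround (C−A): A=22  B=7  C=14  D=30  E=1  F=38
Finish order: E → B → C → A → D → F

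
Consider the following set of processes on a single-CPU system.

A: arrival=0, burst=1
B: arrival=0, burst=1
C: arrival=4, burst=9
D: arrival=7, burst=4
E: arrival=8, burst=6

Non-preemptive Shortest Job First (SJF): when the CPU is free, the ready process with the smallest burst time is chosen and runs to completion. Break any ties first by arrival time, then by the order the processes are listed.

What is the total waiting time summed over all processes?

Schedule: | A 0-1 | B 1-2 | idle 2-4 | C 4-13 | D 13-17 | E 17-23 |
Completion: A=1  B=2  C=13  D=17  E=23
Turnaround (C−A): A=1  B=2  C=9  D=10  E=15
Waiting = turnaround − burst: A=0, B=1, C=0, D=6, E=9
Total waiting = 0 + 1 + 0 + 6 + 9 = 16

16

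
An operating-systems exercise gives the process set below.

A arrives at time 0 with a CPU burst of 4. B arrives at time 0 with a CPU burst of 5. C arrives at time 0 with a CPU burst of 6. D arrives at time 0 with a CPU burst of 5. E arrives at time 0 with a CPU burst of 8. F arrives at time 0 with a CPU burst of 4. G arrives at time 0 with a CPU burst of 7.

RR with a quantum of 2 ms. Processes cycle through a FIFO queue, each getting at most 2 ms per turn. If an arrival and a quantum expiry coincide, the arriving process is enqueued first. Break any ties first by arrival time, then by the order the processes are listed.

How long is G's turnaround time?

Schedule: | A 0-2 | B 2-4 | C 4-6 | D 6-8 | E 8-10 | F 10-12 | G 12-14 | A 14-16 | B 16-18 | C 18-20 | D 20-22 | E 22-24 | F 24-26 | G 26-28 | B 28-29 | C 29-31 | D 31-32 | E 32-34 | G 34-36 | E 36-38 | G 38-39 |
Completion: A=16  B=29  C=31  D=32  E=38  F=26  G=39
Turnaround (C−A): A=16  B=29  C=31  D=32  E=38  F=26  G=39
Turnaround(G) = completion − arrival = 39 − 0 = 39

39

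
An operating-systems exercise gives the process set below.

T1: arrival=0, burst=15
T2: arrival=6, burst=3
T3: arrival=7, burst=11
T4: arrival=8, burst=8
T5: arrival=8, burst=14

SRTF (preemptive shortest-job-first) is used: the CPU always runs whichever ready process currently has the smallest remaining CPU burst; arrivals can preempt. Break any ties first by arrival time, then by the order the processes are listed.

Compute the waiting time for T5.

29

Gantt: | T1 0-6 | T2 6-9 | T4 9-17 | T1 17-26 | T3 26-37 | T5 37-51 |
Completion: T1=26  T2=9  T3=37  T4=17  T5=51
Turnaround (C−A): T1=26  T2=3  T3=30  T4=9  T5=43
Waiting(T5) = turnaround − burst = 43 − 14 = 29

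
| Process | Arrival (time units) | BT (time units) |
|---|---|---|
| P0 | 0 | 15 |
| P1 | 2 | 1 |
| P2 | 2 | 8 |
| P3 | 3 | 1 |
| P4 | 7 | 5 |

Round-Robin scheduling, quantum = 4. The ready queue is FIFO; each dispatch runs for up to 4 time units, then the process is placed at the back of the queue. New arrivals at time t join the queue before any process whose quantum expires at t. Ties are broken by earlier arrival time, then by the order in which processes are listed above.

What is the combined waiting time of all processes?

Timeline: | P0 0-4 | P1 4-5 | P2 5-9 | P3 9-10 | P0 10-14 | P4 14-18 | P2 18-22 | P0 22-26 | P4 26-27 | P0 27-30 |
Completion: P0=30  P1=5  P2=22  P3=10  P4=27
Waiting = turnaround − burst: P0=15, P1=2, P2=12, P3=6, P4=15
Total waiting = 15 + 2 + 12 + 6 + 15 = 50

50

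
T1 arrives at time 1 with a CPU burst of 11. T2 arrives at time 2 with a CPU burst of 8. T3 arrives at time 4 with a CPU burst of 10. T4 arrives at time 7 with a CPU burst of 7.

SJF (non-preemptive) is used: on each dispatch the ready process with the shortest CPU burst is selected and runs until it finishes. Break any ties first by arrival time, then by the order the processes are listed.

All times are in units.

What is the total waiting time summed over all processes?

45

Schedule: | idle 0-1 | T1 1-12 | T4 12-19 | T2 19-27 | T3 27-37 |
Completion: T1=12  T2=27  T3=37  T4=19
Turnaround (C−A): T1=11  T2=25  T3=33  T4=12
Waiting = turnaround − burst: T1=0, T2=17, T3=23, T4=5
Total waiting = 0 + 17 + 23 + 5 = 45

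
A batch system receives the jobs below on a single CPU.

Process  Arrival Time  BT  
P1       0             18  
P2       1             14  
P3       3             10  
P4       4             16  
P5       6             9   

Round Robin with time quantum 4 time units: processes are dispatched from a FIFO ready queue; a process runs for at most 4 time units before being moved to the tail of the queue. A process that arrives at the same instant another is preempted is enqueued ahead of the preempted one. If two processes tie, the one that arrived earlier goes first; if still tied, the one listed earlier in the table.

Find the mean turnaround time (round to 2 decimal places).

Timeline: | P1 0-4 | P2 4-8 | P3 8-12 | P4 12-16 | P1 16-20 | P5 20-24 | P2 24-28 | P3 28-32 | P4 32-36 | P1 36-40 | P5 40-44 | P2 44-48 | P3 48-50 | P4 50-54 | P1 54-58 | P5 58-59 | P2 59-61 | P4 61-65 | P1 65-67 |
Completion: P1=67  P2=61  P3=50  P4=65  P5=59
Turnaround times: P1=67, P2=60, P3=47, P4=61, P5=53
Average turnaround = (67+60+47+61+53) / 5 = 288/5 = 57.60

57.60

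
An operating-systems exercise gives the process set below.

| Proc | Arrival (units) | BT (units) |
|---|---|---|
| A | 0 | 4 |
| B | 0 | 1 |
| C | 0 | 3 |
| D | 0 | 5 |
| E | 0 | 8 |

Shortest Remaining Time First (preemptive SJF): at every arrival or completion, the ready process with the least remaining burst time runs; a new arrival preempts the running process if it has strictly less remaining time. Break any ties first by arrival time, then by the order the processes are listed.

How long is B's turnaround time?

Gantt: | B 0-1 | C 1-4 | A 4-8 | D 8-13 | E 13-21 |
Completion: A=8  B=1  C=4  D=13  E=21
Turnaround (C−A): A=8  B=1  C=4  D=13  E=21
Turnaround(B) = completion − arrival = 1 − 0 = 1

1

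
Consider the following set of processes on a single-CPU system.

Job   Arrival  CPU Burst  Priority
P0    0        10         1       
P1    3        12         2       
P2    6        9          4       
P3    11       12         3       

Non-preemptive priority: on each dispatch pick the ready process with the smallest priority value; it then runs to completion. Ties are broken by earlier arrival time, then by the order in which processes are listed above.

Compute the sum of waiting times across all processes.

46

Schedule: | P0 0-10 | P1 10-22 | P3 22-34 | P2 34-43 |
Completion: P0=10  P1=22  P2=43  P3=34
Turnaround (C−A): P0=10  P1=19  P2=37  P3=23
Waiting = turnaround − burst: P0=0, P1=7, P2=28, P3=11
Total waiting = 0 + 7 + 28 + 11 = 46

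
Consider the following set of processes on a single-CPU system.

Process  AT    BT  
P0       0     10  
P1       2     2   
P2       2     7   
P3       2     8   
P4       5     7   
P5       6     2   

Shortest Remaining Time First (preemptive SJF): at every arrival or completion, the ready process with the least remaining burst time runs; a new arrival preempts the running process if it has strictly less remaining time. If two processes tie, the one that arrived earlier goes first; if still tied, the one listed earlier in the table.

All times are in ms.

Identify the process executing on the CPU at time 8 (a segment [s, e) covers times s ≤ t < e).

Schedule: | P0 0-2 | P1 2-4 | P2 4-6 | P5 6-8 | P2 8-13 | P4 13-20 | P0 20-28 | P3 28-36 |
Completion: P0=28  P1=4  P2=13  P3=36  P4=20  P5=8
Turnaround (C−A): P0=28  P1=2  P2=11  P3=34  P4=15  P5=2

P2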